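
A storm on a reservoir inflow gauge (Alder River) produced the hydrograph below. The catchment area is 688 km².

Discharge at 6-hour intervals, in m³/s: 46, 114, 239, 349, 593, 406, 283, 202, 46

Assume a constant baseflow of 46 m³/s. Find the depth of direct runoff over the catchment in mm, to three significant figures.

d ≈ 58.5 mm

Direct runoff: 0.0, 68.0, 193.0, 303.0, 547.0, 360.0, 237.0, 156.0, 0.0 m³/s; ΣQ_DR = 1864 m³/s.
V = ΣQ_DR · Δt = 1864 × 21600 s = 4.026 × 10^7 m³.
Over A = 688 km², depth = V / A = 58.5 mm.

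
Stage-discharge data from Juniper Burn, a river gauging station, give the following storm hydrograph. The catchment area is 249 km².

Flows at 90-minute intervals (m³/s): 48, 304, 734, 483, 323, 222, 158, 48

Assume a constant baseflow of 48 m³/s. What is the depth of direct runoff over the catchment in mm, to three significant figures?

Direct runoff: 0.0, 256.0, 686.0, 435.0, 275.0, 174.0, 110.0, 0.0 m³/s; ΣQ_DR = 1936 m³/s.
V = ΣQ_DR · Δt = 1936 × 5400 s = 1.045 × 10^7 m³.
Over A = 249 km², depth = V / A = 42.0 mm.

d ≈ 42.0 mm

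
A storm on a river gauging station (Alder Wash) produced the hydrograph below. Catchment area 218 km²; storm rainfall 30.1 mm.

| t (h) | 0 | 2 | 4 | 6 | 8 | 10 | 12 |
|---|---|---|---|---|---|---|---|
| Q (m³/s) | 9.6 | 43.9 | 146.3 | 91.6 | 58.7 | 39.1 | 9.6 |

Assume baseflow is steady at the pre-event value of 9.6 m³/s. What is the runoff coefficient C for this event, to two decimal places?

ΣQ_DR = 331.6 m³/s; V = ΣQ_DR·Δt = 2.388 × 10^6 m³.
Runoff depth d = V / A = 10.95 mm.
C = d / P = 10.95 / 30.1 = 0.36.

C ≈ 0.36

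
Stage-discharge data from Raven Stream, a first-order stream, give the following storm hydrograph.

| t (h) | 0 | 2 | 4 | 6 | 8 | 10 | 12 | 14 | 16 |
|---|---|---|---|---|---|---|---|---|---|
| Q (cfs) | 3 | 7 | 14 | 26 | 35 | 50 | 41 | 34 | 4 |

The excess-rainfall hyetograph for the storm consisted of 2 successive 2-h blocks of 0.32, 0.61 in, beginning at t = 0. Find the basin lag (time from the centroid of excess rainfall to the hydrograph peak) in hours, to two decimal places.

t_L ≈ 7.69 h

Centroid of excess rainfall: t_c = Σ P_i·t̄_i / ΣP_i = 2.3118 h (block centres at 1, 3 h).
Hydrograph peak occurs at t = 10 h, so basin lag t_L = 10 − 2.3118 = 7.69 h.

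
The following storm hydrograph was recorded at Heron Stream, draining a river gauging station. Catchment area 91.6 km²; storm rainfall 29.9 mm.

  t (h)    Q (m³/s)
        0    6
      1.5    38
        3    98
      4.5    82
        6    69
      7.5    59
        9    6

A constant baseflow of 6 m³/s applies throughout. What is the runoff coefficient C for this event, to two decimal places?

C ≈ 0.62

ΣQ_DR = 316.0 m³/s; V = ΣQ_DR·Δt = 1.706 × 10^6 m³.
Runoff depth d = V / A = 18.63 mm.
C = d / P = 18.63 / 29.9 = 0.62.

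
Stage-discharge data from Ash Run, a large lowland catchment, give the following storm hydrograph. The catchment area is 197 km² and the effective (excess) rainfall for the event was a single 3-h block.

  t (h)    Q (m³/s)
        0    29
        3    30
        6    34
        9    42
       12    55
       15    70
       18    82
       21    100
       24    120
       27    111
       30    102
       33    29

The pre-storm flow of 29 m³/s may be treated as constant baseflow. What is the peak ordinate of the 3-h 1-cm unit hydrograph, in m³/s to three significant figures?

Direct runoff: 0.0, 1.0, 5.0, 13.0, 26.0, 41.0, 53.0, 71.0, 91.0, 82.0, 73.0, 0.0 m³/s; ΣQ_DR = 456.0 m³/s, peak = 91.0 m³/s.
Runoff depth d = ΣQ_DR·Δt / A = 456.0 × 10800 / (197 km²) = 25.00 mm.
The 1-cm UH is the DRH scaled by (10 mm)/d, so U_p = 91.0 × 10/25.00 = 36.4 m³/s.

U_p ≈ 36.4 m³/s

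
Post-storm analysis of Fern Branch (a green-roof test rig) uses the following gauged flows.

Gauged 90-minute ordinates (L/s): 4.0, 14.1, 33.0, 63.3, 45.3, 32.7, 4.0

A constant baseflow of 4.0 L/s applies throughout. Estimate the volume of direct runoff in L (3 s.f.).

Direct-runoff ordinates (Q − Q_b): 0.0, 10.1, 29.0, 59.3, 41.3, 28.7, 0.0 L/s.
ΣQ_DR = 168.4 L/s.
With Δt = 1.5 h = 5400 s, V = ΣQ_DR · Δt = 168.4 × 5400 = 9.09 × 10^5 L.

V ≈ 9.09 × 10^5 L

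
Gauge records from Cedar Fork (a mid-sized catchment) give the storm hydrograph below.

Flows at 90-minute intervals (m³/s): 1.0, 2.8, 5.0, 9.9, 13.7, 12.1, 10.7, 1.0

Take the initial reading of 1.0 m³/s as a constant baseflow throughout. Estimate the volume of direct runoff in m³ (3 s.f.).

V ≈ 2.60 × 10^5 m³

Direct-runoff ordinates (Q − Q_b): 0.0, 1.8, 4.0, 8.9, 12.7, 11.1, 9.7, 0.0 m³/s.
ΣQ_DR = 48.20 m³/s.
With Δt = 1.5 h = 5400 s, V = ΣQ_DR · Δt = 48.20 × 5400 = 2.60 × 10^5 m³.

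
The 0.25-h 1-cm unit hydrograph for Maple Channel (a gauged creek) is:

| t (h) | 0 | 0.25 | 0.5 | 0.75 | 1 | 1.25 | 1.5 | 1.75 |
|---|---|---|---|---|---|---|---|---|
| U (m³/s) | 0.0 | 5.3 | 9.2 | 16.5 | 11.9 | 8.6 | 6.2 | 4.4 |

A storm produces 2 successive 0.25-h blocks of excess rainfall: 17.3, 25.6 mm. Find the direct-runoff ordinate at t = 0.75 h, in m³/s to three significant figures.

Q ≈ 52.1 m³/s

By discrete convolution, Q_j = Σ (P_i / 10 mm) · U_{j−i}.
At t = 0.75 h (j=3): Q = (17.3/10)·16.5 + (25.6/10)·9.2 = 52.1 m³/s.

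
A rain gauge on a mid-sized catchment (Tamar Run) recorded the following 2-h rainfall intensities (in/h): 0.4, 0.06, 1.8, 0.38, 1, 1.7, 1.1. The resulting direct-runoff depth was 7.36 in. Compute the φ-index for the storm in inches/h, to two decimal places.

φ ≈ 0.48 in/h

Only the 4 blocks with intensity above φ contribute runoff: 1.8, 1, 1.7, 1.1 in/h.
Σ(I−φ)·Δt = d  ⇒  (1.8+1+1.7+1.1 − 4φ)·2 = 7.36
φ = (5.600 − 7.36/2) / 4 = 0.48 in/h.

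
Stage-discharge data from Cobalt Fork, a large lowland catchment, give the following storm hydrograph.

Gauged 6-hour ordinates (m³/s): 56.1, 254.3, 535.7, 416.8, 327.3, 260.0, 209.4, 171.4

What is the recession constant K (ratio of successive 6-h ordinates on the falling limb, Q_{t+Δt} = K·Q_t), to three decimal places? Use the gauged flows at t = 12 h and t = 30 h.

K ≈ 0.786

Using the recession-limb readings at t = 12 h and t = 30 h: Q falls from 535.7 to 260.0 m³/s over 3 intervals.
K = (Q₂/Q₁)^(1/3) = (260.0/535.7)^(1/3) = 0.786.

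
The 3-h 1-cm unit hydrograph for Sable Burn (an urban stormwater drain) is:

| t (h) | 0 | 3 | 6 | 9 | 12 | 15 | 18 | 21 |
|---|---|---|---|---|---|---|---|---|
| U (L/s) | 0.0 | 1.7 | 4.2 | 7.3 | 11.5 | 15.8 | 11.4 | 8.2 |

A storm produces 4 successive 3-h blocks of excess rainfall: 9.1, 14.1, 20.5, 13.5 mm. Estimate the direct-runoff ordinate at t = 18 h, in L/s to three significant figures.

Q ≈ 66.1 L/s

By discrete convolution, Q_j = Σ (P_i / 10 mm) · U_{j−i}.
At t = 18 h (j=6): Q = (9.1/10)·11.4 + (14.1/10)·15.8 + (20.5/10)·11.5 + (13.5/10)·7.3 = 66.1 L/s.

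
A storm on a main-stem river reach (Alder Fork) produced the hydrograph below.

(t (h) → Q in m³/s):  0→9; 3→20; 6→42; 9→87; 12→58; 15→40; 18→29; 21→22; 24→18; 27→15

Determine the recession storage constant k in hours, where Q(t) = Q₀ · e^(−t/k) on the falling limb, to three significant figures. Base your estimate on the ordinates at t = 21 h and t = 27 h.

On the falling limb, Q drops from 22 to 15 m³/s between t = 21 h and t = 27 h (Δt = 6 h).
k = −Δt / ln(Q₂/Q₁) = −6 / ln(15/22) = 15.7 h.

k ≈ 15.7 h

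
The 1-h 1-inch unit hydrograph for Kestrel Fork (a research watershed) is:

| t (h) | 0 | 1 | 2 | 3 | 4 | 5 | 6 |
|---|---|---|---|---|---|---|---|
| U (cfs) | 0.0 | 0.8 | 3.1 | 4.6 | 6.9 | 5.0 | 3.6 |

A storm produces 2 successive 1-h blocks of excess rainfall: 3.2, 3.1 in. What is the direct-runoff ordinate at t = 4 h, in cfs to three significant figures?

Q ≈ 36.3 cfs

By discrete convolution, Q_j = Σ (P_i / 1 in) · U_{j−i}.
At t = 4 h (j=4): Q = (3.2/1)·6.9 + (3.1/1)·4.6 = 36.3 cfs.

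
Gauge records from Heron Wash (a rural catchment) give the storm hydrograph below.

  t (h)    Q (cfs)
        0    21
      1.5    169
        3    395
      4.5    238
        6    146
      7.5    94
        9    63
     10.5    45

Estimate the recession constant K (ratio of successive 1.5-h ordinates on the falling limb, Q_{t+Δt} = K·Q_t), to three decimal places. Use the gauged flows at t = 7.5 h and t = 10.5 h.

K ≈ 0.692

Using the recession-limb readings at t = 7.5 h and t = 10.5 h: Q falls from 94 to 45 cfs over 2 intervals.
K = (Q₂/Q₁)^(1/2) = (45/94)^(1/2) = 0.692.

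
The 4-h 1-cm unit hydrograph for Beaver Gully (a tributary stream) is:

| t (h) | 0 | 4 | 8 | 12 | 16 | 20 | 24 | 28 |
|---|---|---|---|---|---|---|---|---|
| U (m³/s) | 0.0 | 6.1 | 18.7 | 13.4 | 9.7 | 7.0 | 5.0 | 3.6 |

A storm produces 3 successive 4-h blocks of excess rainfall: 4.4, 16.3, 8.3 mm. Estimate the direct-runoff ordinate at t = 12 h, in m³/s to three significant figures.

By discrete convolution, Q_j = Σ (P_i / 10 mm) · U_{j−i}.
At t = 12 h (j=3): Q = (4.4/10)·13.4 + (16.3/10)·18.7 + (8.3/10)·6.1 = 41.4 m³/s.

Q ≈ 41.4 m³/s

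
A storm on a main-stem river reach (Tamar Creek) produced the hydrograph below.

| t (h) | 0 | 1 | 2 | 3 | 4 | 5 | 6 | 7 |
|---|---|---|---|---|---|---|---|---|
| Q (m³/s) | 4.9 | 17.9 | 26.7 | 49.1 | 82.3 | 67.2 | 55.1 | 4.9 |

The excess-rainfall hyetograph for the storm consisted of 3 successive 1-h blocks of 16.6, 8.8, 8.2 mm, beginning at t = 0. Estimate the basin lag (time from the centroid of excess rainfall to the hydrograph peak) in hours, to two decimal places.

t_L ≈ 2.75 h

Centroid of excess rainfall: t_c = Σ P_i·t̄_i / ΣP_i = 1.2500 h (block centres at 0.5, 1.5, 2.5 h).
Hydrograph peak occurs at t = 4 h, so basin lag t_L = 4 − 1.2500 = 2.75 h.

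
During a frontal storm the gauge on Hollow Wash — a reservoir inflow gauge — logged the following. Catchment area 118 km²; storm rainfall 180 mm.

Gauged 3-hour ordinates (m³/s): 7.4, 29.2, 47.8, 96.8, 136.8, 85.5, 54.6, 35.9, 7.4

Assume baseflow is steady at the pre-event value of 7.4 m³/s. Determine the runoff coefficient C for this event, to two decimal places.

C ≈ 0.22

ΣQ_DR = 434.8 m³/s; V = ΣQ_DR·Δt = 4.696 × 10^6 m³.
Runoff depth d = V / A = 39.80 mm.
C = d / P = 39.80 / 180 = 0.22.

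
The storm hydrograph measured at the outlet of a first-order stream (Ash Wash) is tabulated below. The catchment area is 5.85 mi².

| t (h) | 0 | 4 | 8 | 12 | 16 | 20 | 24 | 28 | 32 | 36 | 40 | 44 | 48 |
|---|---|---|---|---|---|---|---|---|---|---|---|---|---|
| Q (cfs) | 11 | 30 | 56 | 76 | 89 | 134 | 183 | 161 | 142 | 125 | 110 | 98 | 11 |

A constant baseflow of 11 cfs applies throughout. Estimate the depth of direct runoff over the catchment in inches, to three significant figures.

d ≈ 1.15 in

Direct runoff: 0.0, 19.0, 45.0, 65.0, 78.0, 123.0, 172.0, 150.0, 131.0, 114.0, 99.0, 87.0, 0.0 cfs; ΣQ_DR = 1083 cfs.
V = ΣQ_DR · Δt = 1083 × 14400 s = 1.560 × 10^7 ft³.
Over A = 5.85 mi², depth = V / A = 1.15 in.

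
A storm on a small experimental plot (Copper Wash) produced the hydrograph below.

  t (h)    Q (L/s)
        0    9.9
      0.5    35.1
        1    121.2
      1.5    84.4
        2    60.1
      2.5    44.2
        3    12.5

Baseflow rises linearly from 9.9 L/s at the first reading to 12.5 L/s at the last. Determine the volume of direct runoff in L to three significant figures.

Direct-runoff ordinates (Q − Q_b): 0.00, 24.77, 110.43, 73.20, 48.47, 32.13, 0.00 L/s.
ΣQ_DR = 289.0 L/s.
With Δt = 0.5 h = 1800 s, V = ΣQ_DR · Δt = 289.0 × 1800 = 5.20 × 10^5 L.

V ≈ 5.20 × 10^5 L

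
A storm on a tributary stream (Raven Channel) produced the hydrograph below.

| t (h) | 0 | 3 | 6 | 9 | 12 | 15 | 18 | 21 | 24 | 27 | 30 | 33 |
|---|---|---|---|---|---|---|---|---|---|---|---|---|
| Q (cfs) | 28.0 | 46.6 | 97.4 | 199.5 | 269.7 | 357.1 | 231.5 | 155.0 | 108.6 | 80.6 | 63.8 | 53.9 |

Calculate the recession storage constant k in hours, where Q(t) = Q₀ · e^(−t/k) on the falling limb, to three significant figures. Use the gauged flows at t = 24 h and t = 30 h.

k ≈ 11.3 h

On the falling limb, Q drops from 108.6 to 63.8 cfs between t = 24 h and t = 30 h (Δt = 6 h).
k = −Δt / ln(Q₂/Q₁) = −6 / ln(63.8/108.6) = 11.3 h.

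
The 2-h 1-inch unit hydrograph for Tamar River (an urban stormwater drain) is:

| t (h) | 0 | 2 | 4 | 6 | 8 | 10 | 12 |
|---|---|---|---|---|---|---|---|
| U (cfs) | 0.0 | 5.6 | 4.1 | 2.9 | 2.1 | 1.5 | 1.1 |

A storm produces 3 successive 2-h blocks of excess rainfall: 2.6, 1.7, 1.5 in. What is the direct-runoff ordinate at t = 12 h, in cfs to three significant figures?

Q ≈ 8.56 cfs

By discrete convolution, Q_j = Σ (P_i / 1 in) · U_{j−i}.
At t = 12 h (j=6): Q = (2.6/1)·1.1 + (1.7/1)·1.5 + (1.5/1)·2.1 = 8.56 cfs.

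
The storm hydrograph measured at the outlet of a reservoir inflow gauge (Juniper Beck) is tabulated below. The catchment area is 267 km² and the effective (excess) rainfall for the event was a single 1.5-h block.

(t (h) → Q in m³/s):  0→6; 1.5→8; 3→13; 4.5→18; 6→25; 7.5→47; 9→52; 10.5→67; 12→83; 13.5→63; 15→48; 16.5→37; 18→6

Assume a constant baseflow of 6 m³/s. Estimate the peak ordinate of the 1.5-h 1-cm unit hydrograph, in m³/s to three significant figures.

U_p ≈ 96.4 m³/s

Direct runoff: 0.0, 2.0, 7.0, 12.0, 19.0, 41.0, 46.0, 61.0, 77.0, 57.0, 42.0, 31.0, 0.0 m³/s; ΣQ_DR = 395.0 m³/s, peak = 77.0 m³/s.
Runoff depth d = ΣQ_DR·Δt / A = 395.0 × 5400 / (267 km²) = 7.989 mm.
The 1-cm UH is the DRH scaled by (10 mm)/d, so U_p = 77.0 × 10/7.989 = 96.4 m³/s.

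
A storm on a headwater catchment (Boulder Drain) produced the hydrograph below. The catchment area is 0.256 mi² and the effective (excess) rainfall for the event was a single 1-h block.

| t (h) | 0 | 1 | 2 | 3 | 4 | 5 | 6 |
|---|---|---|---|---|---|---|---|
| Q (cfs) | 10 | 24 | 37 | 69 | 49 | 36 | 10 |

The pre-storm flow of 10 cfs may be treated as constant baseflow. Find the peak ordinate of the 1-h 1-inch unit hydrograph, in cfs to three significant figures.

Direct runoff: 0.0, 14.0, 27.0, 59.0, 39.0, 26.0, 0.0 cfs; ΣQ_DR = 165.0 cfs, peak = 59.0 cfs.
Runoff depth d = ΣQ_DR·Δt / A = 165.0 × 3600 / (0.256 mi²) = 0.9988 in.
The 1-inch UH is the DRH scaled by (1 in)/d, so U_p = 59.0 × 1/0.9988 = 59.1 cfs.

U_p ≈ 59.1 cfs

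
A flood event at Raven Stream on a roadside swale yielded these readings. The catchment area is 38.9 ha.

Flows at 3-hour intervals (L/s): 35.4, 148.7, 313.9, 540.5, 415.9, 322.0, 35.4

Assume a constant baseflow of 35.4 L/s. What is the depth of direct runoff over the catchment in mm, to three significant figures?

Direct runoff: 0.0, 113.3, 278.5, 505.1, 380.5, 286.6, 0.0 L/s; ΣQ_DR = 1564 L/s.
V = ΣQ_DR · Δt = 1564 × 10800 s = 1.689 × 10^7 L.
Over A = 38.9 ha, depth = V / A = 43.4 mm.

d ≈ 43.4 mm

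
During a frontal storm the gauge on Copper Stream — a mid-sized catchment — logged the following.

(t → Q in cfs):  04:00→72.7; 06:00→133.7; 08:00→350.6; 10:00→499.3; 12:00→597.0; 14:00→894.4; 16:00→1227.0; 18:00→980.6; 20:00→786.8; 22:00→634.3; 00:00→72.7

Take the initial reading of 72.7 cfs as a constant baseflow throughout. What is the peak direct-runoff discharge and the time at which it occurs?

Subtracting baseflow gives direct-runoff ordinates: 0.0, 61.0, 277.9, 426.6, 524.3, 821.7, 1154.3, 907.9, 714.1, 561.6, 0.0 cfs.
The maximum is 1154.3 cfs, occurring at the reading for t = 16:00.

Q_p = 1154.3 cfs at t = 16:00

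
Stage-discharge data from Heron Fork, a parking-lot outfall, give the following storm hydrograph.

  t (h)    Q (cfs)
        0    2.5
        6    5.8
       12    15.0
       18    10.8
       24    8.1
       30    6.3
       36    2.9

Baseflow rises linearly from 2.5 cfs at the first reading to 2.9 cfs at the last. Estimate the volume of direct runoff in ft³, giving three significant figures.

V ≈ 7.02 × 10^5 ft³

Direct-runoff ordinates (Q − Q_b): 0.00, 3.23, 12.37, 8.10, 5.33, 3.47, 0.00 cfs.
ΣQ_DR = 32.50 cfs.
With Δt = 6 h = 21600 s, V = ΣQ_DR · Δt = 32.50 × 21600 = 7.02 × 10^5 ft³.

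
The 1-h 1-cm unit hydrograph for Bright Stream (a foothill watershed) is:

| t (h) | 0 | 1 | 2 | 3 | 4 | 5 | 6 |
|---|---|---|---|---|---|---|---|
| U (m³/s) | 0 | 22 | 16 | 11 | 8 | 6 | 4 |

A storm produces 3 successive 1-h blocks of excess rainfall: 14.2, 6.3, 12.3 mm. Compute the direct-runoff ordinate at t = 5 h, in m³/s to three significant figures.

By discrete convolution, Q_j = Σ (P_i / 10 mm) · U_{j−i}.
At t = 5 h (j=5): Q = (14.2/10)·6 + (6.3/10)·8 + (12.3/10)·11 = 27.1 m³/s.

Q ≈ 27.1 m³/s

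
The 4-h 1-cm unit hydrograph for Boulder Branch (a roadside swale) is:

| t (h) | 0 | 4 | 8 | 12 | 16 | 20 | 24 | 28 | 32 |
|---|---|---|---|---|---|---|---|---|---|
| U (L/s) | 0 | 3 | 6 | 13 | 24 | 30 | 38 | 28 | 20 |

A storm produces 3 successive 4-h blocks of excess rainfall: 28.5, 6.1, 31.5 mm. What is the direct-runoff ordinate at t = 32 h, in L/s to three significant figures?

Q ≈ 194 L/s

By discrete convolution, Q_j = Σ (P_i / 10 mm) · U_{j−i}.
At t = 32 h (j=8): Q = (28.5/10)·20 + (6.1/10)·28 + (31.5/10)·38 = 194 L/s.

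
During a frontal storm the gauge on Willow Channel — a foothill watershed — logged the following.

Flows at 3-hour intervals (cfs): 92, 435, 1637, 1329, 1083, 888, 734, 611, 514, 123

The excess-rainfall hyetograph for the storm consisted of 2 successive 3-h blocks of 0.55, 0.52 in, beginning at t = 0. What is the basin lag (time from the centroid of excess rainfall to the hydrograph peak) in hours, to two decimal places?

Centroid of excess rainfall: t_c = Σ P_i·t̄_i / ΣP_i = 2.9579 h (block centres at 1.5, 4.5 h).
Hydrograph peak occurs at t = 6 h, so basin lag t_L = 6 − 2.9579 = 3.04 h.

t_L ≈ 3.04 h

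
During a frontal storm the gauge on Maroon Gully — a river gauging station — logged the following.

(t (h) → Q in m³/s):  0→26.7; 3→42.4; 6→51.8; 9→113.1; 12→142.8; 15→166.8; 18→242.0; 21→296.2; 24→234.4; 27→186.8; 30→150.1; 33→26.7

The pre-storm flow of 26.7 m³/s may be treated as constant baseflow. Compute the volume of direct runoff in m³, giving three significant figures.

Direct-runoff ordinates (Q − Q_b): 0.0, 15.7, 25.1, 86.4, 116.1, 140.1, 215.3, 269.5, 207.7, 160.1, 123.4, 0.0 m³/s.
ΣQ_DR = 1359 m³/s.
With Δt = 3 h = 10800 s, V = ΣQ_DR · Δt = 1359 × 10800 = 1.47 × 10^7 m³.

V ≈ 1.47 × 10^7 m³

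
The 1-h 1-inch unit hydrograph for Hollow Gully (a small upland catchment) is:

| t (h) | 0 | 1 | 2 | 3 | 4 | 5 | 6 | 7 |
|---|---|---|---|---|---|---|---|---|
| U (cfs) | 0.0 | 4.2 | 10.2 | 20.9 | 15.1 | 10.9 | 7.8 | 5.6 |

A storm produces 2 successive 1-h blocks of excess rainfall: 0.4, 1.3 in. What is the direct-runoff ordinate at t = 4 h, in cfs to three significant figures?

Q ≈ 33.2 cfs

By discrete convolution, Q_j = Σ (P_i / 1 in) · U_{j−i}.
At t = 4 h (j=4): Q = (0.4/1)·15.1 + (1.3/1)·20.9 = 33.2 cfs.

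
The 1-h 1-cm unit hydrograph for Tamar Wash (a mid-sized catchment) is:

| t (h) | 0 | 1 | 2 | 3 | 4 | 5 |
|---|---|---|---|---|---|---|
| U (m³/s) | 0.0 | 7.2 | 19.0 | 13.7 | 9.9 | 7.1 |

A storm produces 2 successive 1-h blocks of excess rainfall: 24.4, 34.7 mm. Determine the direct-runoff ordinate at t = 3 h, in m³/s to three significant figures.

Q ≈ 99.4 m³/s

By discrete convolution, Q_j = Σ (P_i / 10 mm) · U_{j−i}.
At t = 3 h (j=3): Q = (24.4/10)·13.7 + (34.7/10)·19.0 = 99.4 m³/s.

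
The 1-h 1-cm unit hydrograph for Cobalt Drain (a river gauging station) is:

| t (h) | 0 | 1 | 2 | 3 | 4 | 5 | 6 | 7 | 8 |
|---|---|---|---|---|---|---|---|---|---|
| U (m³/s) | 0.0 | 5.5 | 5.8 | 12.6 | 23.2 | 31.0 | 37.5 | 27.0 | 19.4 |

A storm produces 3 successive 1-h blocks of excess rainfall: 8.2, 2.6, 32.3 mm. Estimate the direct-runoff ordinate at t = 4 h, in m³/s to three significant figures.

Q ≈ 41.0 m³/s

By discrete convolution, Q_j = Σ (P_i / 10 mm) · U_{j−i}.
At t = 4 h (j=4): Q = (8.2/10)·23.2 + (2.6/10)·12.6 + (32.3/10)·5.8 = 41.0 m³/s.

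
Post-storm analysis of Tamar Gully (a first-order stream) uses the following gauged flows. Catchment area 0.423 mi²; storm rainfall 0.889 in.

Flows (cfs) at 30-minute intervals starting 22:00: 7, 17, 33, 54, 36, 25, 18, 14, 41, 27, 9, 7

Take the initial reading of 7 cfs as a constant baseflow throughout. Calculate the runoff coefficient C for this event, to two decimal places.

ΣQ_DR = 204.0 cfs; V = ΣQ_DR·Δt = 3.672 × 10^5 ft³.
Runoff depth d = V / A = 0.3737 in.
C = d / P = 0.3737 / 0.889 = 0.42.

C ≈ 0.42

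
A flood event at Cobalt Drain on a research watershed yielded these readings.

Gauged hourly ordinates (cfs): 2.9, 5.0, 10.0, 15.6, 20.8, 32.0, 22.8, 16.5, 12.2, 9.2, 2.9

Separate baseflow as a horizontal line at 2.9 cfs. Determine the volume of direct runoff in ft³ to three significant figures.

Direct-runoff ordinates (Q − Q_b): 0.0, 2.1, 7.1, 12.7, 17.9, 29.1, 19.9, 13.6, 9.3, 6.3, 0.0 cfs.
ΣQ_DR = 118.0 cfs.
With Δt = 1 h = 3600 s, V = ΣQ_DR · Δt = 118.0 × 3600 = 4.25 × 10^5 ft³.

V ≈ 4.25 × 10^5 ft³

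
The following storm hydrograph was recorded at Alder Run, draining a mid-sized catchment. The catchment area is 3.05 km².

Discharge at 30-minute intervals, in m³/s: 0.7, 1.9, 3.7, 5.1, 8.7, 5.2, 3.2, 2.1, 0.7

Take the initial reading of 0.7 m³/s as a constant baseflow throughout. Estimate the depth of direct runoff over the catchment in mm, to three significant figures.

Direct runoff: 0.0, 1.2, 3.0, 4.4, 8.0, 4.5, 2.5, 1.4, 0.0 m³/s; ΣQ_DR = 25.00 m³/s.
V = ΣQ_DR · Δt = 25.00 × 1800 s = 45000 m³.
Over A = 3.05 km², depth = V / A = 14.8 mm.

d ≈ 14.8 mm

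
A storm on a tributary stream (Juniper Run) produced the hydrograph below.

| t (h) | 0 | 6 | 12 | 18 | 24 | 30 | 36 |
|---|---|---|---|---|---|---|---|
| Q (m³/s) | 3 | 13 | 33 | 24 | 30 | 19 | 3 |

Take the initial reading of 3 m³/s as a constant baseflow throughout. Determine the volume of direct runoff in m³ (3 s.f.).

Direct-runoff ordinates (Q − Q_b): 0.0, 10.0, 30.0, 21.0, 27.0, 16.0, 0.0 m³/s.
ΣQ_DR = 104.0 m³/s.
With Δt = 6 h = 21600 s, V = ΣQ_DR · Δt = 104.0 × 21600 = 2.25 × 10^6 m³.

V ≈ 2.25 × 10^6 m³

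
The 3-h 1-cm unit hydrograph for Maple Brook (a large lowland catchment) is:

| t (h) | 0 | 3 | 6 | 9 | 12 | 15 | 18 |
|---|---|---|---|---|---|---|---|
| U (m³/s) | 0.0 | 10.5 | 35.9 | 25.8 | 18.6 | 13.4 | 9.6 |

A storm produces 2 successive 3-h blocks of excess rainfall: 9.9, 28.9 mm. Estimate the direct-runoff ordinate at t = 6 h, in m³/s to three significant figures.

Q ≈ 65.9 m³/s

By discrete convolution, Q_j = Σ (P_i / 10 mm) · U_{j−i}.
At t = 6 h (j=2): Q = (9.9/10)·35.9 + (28.9/10)·10.5 = 65.9 m³/s.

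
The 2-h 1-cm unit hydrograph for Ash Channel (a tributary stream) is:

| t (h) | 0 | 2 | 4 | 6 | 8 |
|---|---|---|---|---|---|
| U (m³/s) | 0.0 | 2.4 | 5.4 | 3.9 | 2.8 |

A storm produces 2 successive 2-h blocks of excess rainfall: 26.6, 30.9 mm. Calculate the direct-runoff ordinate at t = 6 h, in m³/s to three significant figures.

Q ≈ 27.1 m³/s

By discrete convolution, Q_j = Σ (P_i / 10 mm) · U_{j−i}.
At t = 6 h (j=3): Q = (26.6/10)·3.9 + (30.9/10)·5.4 = 27.1 m³/s.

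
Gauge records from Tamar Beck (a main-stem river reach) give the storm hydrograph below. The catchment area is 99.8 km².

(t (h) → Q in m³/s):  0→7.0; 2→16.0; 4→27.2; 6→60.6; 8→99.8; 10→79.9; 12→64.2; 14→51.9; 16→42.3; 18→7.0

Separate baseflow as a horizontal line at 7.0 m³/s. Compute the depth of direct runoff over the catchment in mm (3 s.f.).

Direct runoff: 0.0, 9.0, 20.2, 53.6, 92.8, 72.9, 57.2, 44.9, 35.3, 0.0 m³/s; ΣQ_DR = 385.9 m³/s.
V = ΣQ_DR · Δt = 385.9 × 7200 s = 2.778 × 10^6 m³.
Over A = 99.8 km², depth = V / A = 27.8 mm.

d ≈ 27.8 mm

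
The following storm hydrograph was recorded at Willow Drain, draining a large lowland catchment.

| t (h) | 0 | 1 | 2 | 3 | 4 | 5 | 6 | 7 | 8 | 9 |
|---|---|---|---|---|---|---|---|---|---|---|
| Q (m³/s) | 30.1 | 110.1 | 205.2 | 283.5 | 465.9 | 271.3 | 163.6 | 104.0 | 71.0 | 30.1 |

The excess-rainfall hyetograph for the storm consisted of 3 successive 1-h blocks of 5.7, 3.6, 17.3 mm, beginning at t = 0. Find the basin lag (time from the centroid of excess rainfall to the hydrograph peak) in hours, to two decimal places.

t_L ≈ 2.06 h

Centroid of excess rainfall: t_c = Σ P_i·t̄_i / ΣP_i = 1.9361 h (block centres at 0.5, 1.5, 2.5 h).
Hydrograph peak occurs at t = 4 h, so basin lag t_L = 4 − 1.9361 = 2.06 h.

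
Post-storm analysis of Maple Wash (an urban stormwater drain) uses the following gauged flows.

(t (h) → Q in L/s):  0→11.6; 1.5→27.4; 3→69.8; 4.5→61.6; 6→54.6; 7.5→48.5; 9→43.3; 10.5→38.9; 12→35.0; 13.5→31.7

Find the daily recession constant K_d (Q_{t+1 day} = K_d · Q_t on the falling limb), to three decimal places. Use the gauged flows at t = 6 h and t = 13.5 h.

Between t = 6 h and t = 13.5 h the flow falls from 54.6 to 31.7 L/s over 5×1.5 h = 7.5 h.
Per-interval ratio K = (31.7/54.6)^(1/5) = 0.8970; K_d = K^(24/1.5) = 0.176.

K_d ≈ 0.176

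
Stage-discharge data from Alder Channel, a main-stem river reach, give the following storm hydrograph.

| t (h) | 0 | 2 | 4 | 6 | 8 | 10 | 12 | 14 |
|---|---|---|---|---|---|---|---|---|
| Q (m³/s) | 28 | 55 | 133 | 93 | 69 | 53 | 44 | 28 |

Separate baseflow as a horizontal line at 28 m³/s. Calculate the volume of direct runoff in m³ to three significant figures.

Direct-runoff ordinates (Q − Q_b): 0.0, 27.0, 105.0, 65.0, 41.0, 25.0, 16.0, 0.0 m³/s.
ΣQ_DR = 279.0 m³/s.
With Δt = 2 h = 7200 s, V = ΣQ_DR · Δt = 279.0 × 7200 = 2.01 × 10^6 m³.

V ≈ 2.01 × 10^6 m³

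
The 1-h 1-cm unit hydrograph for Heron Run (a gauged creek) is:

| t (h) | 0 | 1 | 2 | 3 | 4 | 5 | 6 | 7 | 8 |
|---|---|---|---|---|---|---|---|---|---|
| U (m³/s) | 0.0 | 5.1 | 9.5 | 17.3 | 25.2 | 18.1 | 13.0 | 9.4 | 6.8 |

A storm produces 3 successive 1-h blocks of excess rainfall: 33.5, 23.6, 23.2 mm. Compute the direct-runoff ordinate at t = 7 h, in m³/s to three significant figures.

By discrete convolution, Q_j = Σ (P_i / 10 mm) · U_{j−i}.
At t = 7 h (j=7): Q = (33.5/10)·9.4 + (23.6/10)·13.0 + (23.2/10)·18.1 = 104 m³/s.

Q ≈ 104 m³/s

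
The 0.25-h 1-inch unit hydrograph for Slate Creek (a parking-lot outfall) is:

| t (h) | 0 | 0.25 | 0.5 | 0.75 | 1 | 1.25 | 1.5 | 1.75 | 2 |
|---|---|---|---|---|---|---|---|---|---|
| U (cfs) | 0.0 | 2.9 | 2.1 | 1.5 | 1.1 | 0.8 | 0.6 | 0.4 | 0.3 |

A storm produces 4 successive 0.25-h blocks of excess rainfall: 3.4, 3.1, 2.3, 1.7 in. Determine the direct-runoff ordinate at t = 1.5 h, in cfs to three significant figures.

By discrete convolution, Q_j = Σ (P_i / 1 in) · U_{j−i}.
At t = 1.5 h (j=6): Q = (3.4/1)·0.6 + (3.1/1)·0.8 + (2.3/1)·1.1 + (1.7/1)·1.5 = 9.60 cfs.

Q ≈ 9.60 cfs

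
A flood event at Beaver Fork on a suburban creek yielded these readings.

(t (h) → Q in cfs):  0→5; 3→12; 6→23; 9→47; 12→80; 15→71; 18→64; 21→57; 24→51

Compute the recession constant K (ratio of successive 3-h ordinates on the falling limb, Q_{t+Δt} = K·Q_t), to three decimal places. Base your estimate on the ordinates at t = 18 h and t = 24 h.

K ≈ 0.893

Using the recession-limb readings at t = 18 h and t = 24 h: Q falls from 64 to 51 cfs over 2 intervals.
K = (Q₂/Q₁)^(1/2) = (51/64)^(1/2) = 0.893.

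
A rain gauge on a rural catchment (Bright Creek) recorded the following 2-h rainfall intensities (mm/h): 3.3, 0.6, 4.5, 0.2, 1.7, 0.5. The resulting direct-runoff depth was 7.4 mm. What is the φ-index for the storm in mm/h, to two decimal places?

Only the 2 blocks with intensity above φ contribute runoff: 3.3, 4.5 mm/h.
Σ(I−φ)·Δt = d  ⇒  (3.3+4.5 − 2φ)·2 = 7.4
φ = (7.800 − 7.4/2) / 2 = 2.05 mm/h.

φ ≈ 2.05 mm/h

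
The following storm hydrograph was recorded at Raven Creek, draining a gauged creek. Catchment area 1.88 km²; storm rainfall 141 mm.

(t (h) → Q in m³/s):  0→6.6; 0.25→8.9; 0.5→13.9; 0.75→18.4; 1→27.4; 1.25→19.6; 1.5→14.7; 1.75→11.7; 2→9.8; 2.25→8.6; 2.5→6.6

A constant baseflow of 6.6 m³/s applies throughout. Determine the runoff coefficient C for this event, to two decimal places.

ΣQ_DR = 73.60 m³/s; V = ΣQ_DR·Δt = 66240 m³.
Runoff depth d = V / A = 35.23 mm.
C = d / P = 35.23 / 141 = 0.25.

C ≈ 0.25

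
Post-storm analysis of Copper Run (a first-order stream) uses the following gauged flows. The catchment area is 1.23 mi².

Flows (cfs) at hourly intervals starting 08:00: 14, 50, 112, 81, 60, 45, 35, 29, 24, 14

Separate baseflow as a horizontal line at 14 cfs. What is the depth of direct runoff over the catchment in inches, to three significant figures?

d ≈ 0.408 in

Direct runoff: 0.0, 36.0, 98.0, 67.0, 46.0, 31.0, 21.0, 15.0, 10.0, 0.0 cfs; ΣQ_DR = 324.0 cfs.
V = ΣQ_DR · Δt = 324.0 × 3600 s = 1.166 × 10^6 ft³.
Over A = 1.23 mi², depth = V / A = 0.408 in.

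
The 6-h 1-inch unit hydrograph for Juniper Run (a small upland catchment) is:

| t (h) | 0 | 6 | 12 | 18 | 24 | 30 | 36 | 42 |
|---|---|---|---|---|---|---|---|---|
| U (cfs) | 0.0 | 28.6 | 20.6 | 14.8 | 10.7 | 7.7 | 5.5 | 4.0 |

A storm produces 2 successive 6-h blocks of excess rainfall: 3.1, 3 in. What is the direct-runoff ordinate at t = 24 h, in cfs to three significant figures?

Q ≈ 77.6 cfs

By discrete convolution, Q_j = Σ (P_i / 1 in) · U_{j−i}.
At t = 24 h (j=4): Q = (3.1/1)·10.7 + (3/1)·14.8 = 77.6 cfs.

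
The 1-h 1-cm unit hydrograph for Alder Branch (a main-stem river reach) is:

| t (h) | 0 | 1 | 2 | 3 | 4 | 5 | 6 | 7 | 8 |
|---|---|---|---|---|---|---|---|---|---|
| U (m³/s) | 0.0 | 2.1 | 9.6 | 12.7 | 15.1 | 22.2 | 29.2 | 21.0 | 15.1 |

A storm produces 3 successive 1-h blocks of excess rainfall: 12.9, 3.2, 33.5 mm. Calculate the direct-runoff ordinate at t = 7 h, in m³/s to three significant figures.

Q ≈ 111 m³/s

By discrete convolution, Q_j = Σ (P_i / 10 mm) · U_{j−i}.
At t = 7 h (j=7): Q = (12.9/10)·21.0 + (3.2/10)·29.2 + (33.5/10)·22.2 = 111 m³/s.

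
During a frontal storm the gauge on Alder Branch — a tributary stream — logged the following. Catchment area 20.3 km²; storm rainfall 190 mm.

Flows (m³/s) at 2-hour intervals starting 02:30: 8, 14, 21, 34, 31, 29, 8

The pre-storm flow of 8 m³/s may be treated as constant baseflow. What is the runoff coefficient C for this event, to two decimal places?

ΣQ_DR = 89.00 m³/s; V = ΣQ_DR·Δt = 6.408 × 10^5 m³.
Runoff depth d = V / A = 31.57 mm.
C = d / P = 31.57 / 190 = 0.17.

C ≈ 0.17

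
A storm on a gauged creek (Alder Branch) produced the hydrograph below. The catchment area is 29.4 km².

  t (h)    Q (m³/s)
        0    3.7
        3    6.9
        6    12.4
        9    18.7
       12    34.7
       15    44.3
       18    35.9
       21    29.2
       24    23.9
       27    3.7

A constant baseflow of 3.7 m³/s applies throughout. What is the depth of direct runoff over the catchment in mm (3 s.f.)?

Direct runoff: 0.0, 3.2, 8.7, 15.0, 31.0, 40.6, 32.2, 25.5, 20.2, 0.0 m³/s; ΣQ_DR = 176.4 m³/s.
V = ΣQ_DR · Δt = 176.4 × 10800 s = 1.905 × 10^6 m³.
Over A = 29.4 km², depth = V / A = 64.8 mm.

d ≈ 64.8 mm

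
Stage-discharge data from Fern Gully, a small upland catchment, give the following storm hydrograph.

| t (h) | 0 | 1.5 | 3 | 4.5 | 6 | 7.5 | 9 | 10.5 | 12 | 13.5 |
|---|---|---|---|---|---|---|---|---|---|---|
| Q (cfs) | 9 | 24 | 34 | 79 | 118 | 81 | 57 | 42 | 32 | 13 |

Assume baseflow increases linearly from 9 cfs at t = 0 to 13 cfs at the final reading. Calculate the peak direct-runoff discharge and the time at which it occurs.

Q_p = 107.22 cfs at t = 6 h

Subtracting baseflow gives direct-runoff ordinates: 0.00, 14.56, 24.11, 68.67, 107.22, 69.78, 45.33, 29.89, 19.44, 0.00 cfs.
The maximum is 107.22 cfs, occurring at the reading for t = 6 h.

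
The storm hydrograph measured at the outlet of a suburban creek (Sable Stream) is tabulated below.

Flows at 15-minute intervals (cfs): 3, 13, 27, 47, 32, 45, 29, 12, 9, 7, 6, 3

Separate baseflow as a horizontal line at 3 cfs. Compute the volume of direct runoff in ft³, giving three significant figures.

V ≈ 1.77 × 10^5 ft³

Direct-runoff ordinates (Q − Q_b): 0.0, 10.0, 24.0, 44.0, 29.0, 42.0, 26.0, 9.0, 6.0, 4.0, 3.0, 0.0 cfs.
ΣQ_DR = 197.0 cfs.
With Δt = 0.25 h = 900 s, V = ΣQ_DR · Δt = 197.0 × 900 = 1.77 × 10^5 ft³.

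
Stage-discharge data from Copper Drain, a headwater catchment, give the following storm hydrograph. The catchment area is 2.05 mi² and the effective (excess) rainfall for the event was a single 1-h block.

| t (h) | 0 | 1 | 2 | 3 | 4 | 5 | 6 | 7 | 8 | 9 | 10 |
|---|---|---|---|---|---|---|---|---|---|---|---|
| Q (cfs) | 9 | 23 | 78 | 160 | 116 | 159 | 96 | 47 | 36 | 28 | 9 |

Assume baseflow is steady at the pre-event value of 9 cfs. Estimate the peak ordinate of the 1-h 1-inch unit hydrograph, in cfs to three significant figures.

U_p ≈ 302 cfs

Direct runoff: 0.0, 14.0, 69.0, 151.0, 107.0, 150.0, 87.0, 38.0, 27.0, 19.0, 0.0 cfs; ΣQ_DR = 662.0 cfs, peak = 151.0 cfs.
Runoff depth d = ΣQ_DR·Δt / A = 662.0 × 3600 / (2.05 mi²) = 0.5004 in.
The 1-inch UH is the DRH scaled by (1 in)/d, so U_p = 151.0 × 1/0.5004 = 302 cfs.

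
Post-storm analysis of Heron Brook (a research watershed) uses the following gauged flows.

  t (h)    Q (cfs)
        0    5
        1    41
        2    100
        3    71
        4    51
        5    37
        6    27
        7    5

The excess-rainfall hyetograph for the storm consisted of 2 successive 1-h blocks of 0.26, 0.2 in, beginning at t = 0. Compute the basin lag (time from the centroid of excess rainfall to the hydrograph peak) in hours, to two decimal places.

t_L ≈ 1.07 h

Centroid of excess rainfall: t_c = Σ P_i·t̄_i / ΣP_i = 0.9348 h (block centres at 0.5, 1.5 h).
Hydrograph peak occurs at t = 2 h, so basin lag t_L = 2 − 0.9348 = 1.07 h.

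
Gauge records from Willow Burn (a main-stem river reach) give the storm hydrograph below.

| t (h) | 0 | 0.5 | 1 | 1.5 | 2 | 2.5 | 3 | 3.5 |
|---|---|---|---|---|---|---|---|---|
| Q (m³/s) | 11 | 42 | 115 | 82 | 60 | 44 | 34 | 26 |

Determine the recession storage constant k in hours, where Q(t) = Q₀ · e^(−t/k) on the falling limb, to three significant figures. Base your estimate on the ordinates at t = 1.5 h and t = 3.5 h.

k ≈ 1.74 h

On the falling limb, Q drops from 82 to 26 m³/s between t = 1.5 h and t = 3.5 h (Δt = 2 h).
k = −Δt / ln(Q₂/Q₁) = −2 / ln(26/82) = 1.74 h.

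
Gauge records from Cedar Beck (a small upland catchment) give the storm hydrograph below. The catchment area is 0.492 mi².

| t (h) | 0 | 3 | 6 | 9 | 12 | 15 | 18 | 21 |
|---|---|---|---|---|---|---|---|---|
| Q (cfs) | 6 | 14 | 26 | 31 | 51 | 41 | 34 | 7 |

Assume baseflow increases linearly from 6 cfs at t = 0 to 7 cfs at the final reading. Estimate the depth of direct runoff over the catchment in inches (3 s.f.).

d ≈ 1.49 in

Direct runoff: 0.00, 7.86, 19.71, 24.57, 44.43, 34.29, 27.14, 0.00 cfs; ΣQ_DR = 158.0 cfs.
V = ΣQ_DR · Δt = 158.0 × 10800 s = 1.706 × 10^6 ft³.
Over A = 0.492 mi², depth = V / A = 1.49 in.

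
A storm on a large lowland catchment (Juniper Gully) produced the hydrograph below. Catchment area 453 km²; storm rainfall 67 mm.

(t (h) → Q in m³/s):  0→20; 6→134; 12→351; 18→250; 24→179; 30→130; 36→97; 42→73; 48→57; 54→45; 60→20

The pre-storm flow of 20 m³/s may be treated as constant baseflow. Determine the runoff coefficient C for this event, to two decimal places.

ΣQ_DR = 1136 m³/s; V = ΣQ_DR·Δt = 2.454 × 10^7 m³.
Runoff depth d = V / A = 54.17 mm.
C = d / P = 54.17 / 67 = 0.81.

C ≈ 0.81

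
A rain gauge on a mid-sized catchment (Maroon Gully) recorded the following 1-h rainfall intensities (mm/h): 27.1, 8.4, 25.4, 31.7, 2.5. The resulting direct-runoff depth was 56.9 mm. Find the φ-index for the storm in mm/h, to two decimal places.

Only the 3 blocks with intensity above φ contribute runoff: 27.1, 25.4, 31.7 mm/h.
Σ(I−φ)·Δt = d  ⇒  (27.1+25.4+31.7 − 3φ)·1 = 56.9
φ = (84.20 − 56.9/1) / 3 = 9.10 mm/h.

φ ≈ 9.10 mm/h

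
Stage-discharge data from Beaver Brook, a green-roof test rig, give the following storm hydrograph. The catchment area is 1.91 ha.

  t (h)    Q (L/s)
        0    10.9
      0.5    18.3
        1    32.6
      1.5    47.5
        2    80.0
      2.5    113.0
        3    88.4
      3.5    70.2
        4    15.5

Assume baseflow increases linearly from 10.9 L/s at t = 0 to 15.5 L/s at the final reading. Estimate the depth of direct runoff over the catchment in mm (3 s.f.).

Direct runoff: 0.00, 6.83, 20.55, 34.88, 66.80, 99.22, 74.05, 55.27, 0.00 L/s; ΣQ_DR = 357.6 L/s.
V = ΣQ_DR · Δt = 357.6 × 1800 s = 6.437 × 10^5 L.
Over A = 1.91 ha, depth = V / A = 33.7 mm.

d ≈ 33.7 mm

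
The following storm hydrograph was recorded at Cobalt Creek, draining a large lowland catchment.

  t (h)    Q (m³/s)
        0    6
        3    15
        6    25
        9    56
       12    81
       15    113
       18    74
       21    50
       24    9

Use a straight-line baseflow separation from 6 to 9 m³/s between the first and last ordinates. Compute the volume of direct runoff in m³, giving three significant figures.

V ≈ 3.90 × 10^6 m³

Direct-runoff ordinates (Q − Q_b): 0.00, 8.62, 18.25, 48.88, 73.50, 105.12, 65.75, 41.38, 0.00 m³/s.
ΣQ_DR = 361.5 m³/s.
With Δt = 3 h = 10800 s, V = ΣQ_DR · Δt = 361.5 × 10800 = 3.90 × 10^6 m³.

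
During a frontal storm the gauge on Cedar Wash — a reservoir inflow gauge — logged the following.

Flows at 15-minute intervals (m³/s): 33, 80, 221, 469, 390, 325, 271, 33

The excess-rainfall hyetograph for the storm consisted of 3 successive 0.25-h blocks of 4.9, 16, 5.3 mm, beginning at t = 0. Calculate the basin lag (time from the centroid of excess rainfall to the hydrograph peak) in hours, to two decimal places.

Centroid of excess rainfall: t_c = Σ P_i·t̄_i / ΣP_i = 0.3788 h (block centres at 0.125, 0.375, 0.625 h).
Hydrograph peak occurs at t = 0.75 h, so basin lag t_L = 0.75 − 0.3788 = 0.37 h.

t_L ≈ 0.37 h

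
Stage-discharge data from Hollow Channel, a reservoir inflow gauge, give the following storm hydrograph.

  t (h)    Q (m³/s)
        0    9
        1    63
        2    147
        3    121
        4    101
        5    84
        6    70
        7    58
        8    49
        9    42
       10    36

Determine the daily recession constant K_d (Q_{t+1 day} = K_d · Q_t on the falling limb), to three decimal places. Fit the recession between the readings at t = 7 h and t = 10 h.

Between t = 7 h and t = 10 h the flow falls from 58 to 36 m³/s over 3×1 h = 3 h.
Per-interval ratio K = (36/58)^(1/3) = 0.8530; K_d = K^(24/1) = 0.022.

K_d ≈ 0.022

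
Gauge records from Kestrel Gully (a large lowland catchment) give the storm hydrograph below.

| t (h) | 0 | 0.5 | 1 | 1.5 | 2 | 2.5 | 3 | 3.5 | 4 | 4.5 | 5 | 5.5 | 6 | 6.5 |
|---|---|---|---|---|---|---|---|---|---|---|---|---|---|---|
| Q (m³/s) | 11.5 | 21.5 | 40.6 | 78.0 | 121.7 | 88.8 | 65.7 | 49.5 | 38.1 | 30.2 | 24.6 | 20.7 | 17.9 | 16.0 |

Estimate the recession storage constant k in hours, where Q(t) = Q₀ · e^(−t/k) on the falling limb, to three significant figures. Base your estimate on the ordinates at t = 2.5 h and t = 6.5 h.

On the falling limb, Q drops from 88.8 to 16.0 m³/s between t = 2.5 h and t = 6.5 h (Δt = 4 h).
k = −Δt / ln(Q₂/Q₁) = −4 / ln(16.0/88.8) = 2.33 h.

k ≈ 2.33 h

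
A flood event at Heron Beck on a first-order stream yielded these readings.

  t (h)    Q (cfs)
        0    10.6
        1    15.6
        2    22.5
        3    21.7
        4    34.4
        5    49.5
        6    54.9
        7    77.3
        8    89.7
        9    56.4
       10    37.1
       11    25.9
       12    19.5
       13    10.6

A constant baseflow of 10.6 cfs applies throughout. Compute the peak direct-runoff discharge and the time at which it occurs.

Q_p = 79.1 cfs at t = 8 h

Subtracting baseflow gives direct-runoff ordinates: 0.0, 5.0, 11.9, 11.1, 23.8, 38.9, 44.3, 66.7, 79.1, 45.8, 26.5, 15.3, 8.9, 0.0 cfs.
The maximum is 79.1 cfs, occurring at the reading for t = 8 h.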